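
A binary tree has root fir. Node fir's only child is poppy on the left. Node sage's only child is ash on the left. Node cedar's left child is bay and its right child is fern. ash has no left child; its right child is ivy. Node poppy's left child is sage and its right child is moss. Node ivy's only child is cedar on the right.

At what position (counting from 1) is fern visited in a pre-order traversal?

Pre-order visits the node, then its left subtree, then its right subtree.
Visit fir.
At fir: go left to poppy.
  Visit poppy.
  At poppy: go left to sage.
    Visit sage.
    At sage: go left to ash.
      Visit ash.
      At ash: no left child.
      At ash: go right to ivy.
        Visit ivy.
        At ivy: no left child.
        At ivy: go right to cedar.
          Visit cedar.
          At cedar: go left to bay.
            bay is a leaf — visit bay.
          At cedar: go right to fern.
            fern is a leaf — visit fern.
    At sage: no right child.
  At poppy: go right to moss.
    moss is a leaf — visit moss.
At fir: no right child.
Full pre-order sequence: fir, poppy, sage, ash, ivy, cedar, bay, fern, moss.

8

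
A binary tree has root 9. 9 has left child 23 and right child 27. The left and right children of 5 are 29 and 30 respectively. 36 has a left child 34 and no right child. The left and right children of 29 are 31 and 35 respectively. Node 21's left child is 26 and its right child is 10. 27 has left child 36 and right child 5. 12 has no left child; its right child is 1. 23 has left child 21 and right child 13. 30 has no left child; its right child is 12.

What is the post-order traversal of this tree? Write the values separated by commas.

26, 10, 21, 13, 23, 34, 36, 31, 35, 29, 1, 12, 30, 5, 27, 9

Post-order visits the left subtree, then the right subtree, then the node.
At 9: go left to 23.
  At 23: go left to 21.
    At 21: go left to 26.
      26 is a leaf — visit 26.
    At 21: go right to 10.
      10 is a leaf — visit 10.
    Visit 21.
  At 23: go right to 13.
    13 is a leaf — visit 13.
  Visit 23.
At 9: go right to 27.
  At 27: go left to 36.
    At 36: go left to 34.
      34 is a leaf — visit 34.
    At 36: no right child.
    Visit 36.
  At 27: go right to 5.
    At 5: go left to 29.
      At 29: go left to 31.
        31 is a leaf — visit 31.
      At 29: go right to 35.
        35 is a leaf — visit 35.
      Visit 29.
    At 5: go right to 30.
      At 30: no left child.
      At 30: go right to 12.
        At 12: no left child.
        At 12: go right to 1.
          1 is a leaf — visit 1.
        Visit 12.
      Visit 30.
    Visit 5.
  Visit 27.
Visit 9.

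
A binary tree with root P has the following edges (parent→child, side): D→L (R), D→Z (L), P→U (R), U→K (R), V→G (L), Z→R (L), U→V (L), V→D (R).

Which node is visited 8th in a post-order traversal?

U

Post-order visits the left subtree, then the right subtree, then the node.
At P: no left child.
At P: go right to U.
  At U: go left to V.
    At V: go left to G.
      G is a leaf — visit G.
    At V: go right to D.
      At D: go left to Z.
        At Z: go left to R.
          R is a leaf — visit R.
        At Z: no right child.
        Visit Z.
      At D: go right to L.
        L is a leaf — visit L.
      Visit D.
    Visit V.
  At U: go right to K.
    K is a leaf — visit K.
  Visit U.
Visit P.
Full post-order sequence: G, R, Z, L, D, V, K, U, P.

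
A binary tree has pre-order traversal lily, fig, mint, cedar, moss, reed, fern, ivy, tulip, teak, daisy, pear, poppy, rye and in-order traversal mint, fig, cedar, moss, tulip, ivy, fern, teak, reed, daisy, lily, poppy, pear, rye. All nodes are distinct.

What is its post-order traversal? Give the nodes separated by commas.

mint, tulip, ivy, teak, fern, daisy, reed, moss, cedar, fig, poppy, rye, pear, lily

The first element of pre-order is the root; it splits in-order into left and right subtrees.
Root lily: left subtree has 10 nodes {mint, fig, cedar, moss, tulip, ivy, fern, teak, reed, daisy}, right has 3 {poppy, pear, rye}.
  Root fig: left subtree has 1 node {mint}, right has 8 {cedar, moss, tulip, ivy, fern, teak, reed, daisy}.
    Root cedar: left subtree has 0 nodes { }, right has 7 {moss, tulip, ivy, fern, teak, reed, daisy}.
      Root moss: left subtree has 0 nodes { }, right has 6 {tulip, ivy, fern, teak, reed, daisy}.
        Root reed: left subtree has 4 nodes {tulip, ivy, fern, teak}, right has 1 {daisy}.
          Root fern: left subtree has 2 nodes {tulip, ivy}, right has 1 {teak}.
            Root ivy: left subtree has 1 node {tulip}, right has 0 { }.
  Root pear: left subtree has 1 node {poppy}, right has 1 {rye}.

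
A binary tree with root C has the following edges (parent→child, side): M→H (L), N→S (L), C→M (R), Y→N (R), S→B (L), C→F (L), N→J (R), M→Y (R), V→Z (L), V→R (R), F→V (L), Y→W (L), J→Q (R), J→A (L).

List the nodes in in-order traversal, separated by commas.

In-order visits the left subtree, then the node, then the right subtree.
At C: go left to F.
  At F: go left to V.
    At V: go left to Z.
      Z is a leaf — visit Z.
    Visit V.
    At V: go right to R.
      R is a leaf — visit R.
  Visit F.
  At F: no right child.
Visit C.
At C: go right to M.
  At M: go left to H.
    H is a leaf — visit H.
  Visit M.
  At M: go right to Y.
    At Y: go left to W.
      W is a leaf — visit W.
    Visit Y.
    At Y: go right to N.
      At N: go left to S.
        At S: go left to B.
          B is a leaf — visit B.
        Visit S.
        At S: no right child.
      Visit N.
      At N: go right to J.
        At J: go left to A.
          A is a leaf — visit A.
        Visit J.
        At J: go right to Q.
          Q is a leaf — visit Q.

Z, V, R, F, C, H, M, W, Y, B, S, N, A, J, Q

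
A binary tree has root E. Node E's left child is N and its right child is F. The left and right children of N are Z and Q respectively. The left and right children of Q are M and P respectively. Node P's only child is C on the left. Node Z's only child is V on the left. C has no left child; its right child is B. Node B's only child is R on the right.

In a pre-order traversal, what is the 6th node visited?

M

Pre-order visits the node, then its left subtree, then its right subtree.
Visit E.
At E: go left to N.
  Visit N.
  At N: go left to Z.
    Visit Z.
    At Z: go left to V.
      V is a leaf — visit V.
    At Z: no right child.
  At N: go right to Q.
    Visit Q.
    At Q: go left to M.
      M is a leaf — visit M.
    At Q: go right to P.
      Visit P.
      At P: go left to C.
        Visit C.
        At C: no left child.
        At C: go right to B.
          Visit B.
          At B: no left child.
          At B: go right to R.
            R is a leaf — visit R.
      At P: no right child.
At E: go right to F.
  F is a leaf — visit F.
Full pre-order sequence: E, N, Z, V, Q, M, P, C, B, R, F.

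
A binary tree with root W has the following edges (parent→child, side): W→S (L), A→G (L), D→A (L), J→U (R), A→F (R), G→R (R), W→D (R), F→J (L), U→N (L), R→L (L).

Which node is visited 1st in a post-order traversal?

Post-order visits the left subtree, then the right subtree, then the node.
At W: go left to S.
  S is a leaf — visit S.
At W: go right to D.
  At D: go left to A.
    At A: go left to G.
      At G: no left child.
      At G: go right to R.
        At R: go left to L.
          L is a leaf — visit L.
        At R: no right child.
        Visit R.
      Visit G.
    At A: go right to F.
      At F: go left to J.
        At J: no left child.
        At J: go right to U.
          At U: go left to N.
            N is a leaf — visit N.
          At U: no right child.
          Visit U.
        Visit J.
      At F: no right child.
      Visit F.
    Visit A.
  At D: no right child.
  Visit D.
Visit W.
Full post-order sequence: S, L, R, G, N, U, J, F, A, D, W.

S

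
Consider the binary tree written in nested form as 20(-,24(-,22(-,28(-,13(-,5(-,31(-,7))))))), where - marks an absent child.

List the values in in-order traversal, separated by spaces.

In-order visits the left subtree, then the node, then the right subtree.
At 20: no left child.
Visit 20.
At 20: go right to 24.
  At 24: no left child.
  Visit 24.
  At 24: go right to 22.
    At 22: no left child.
    Visit 22.
    At 22: go right to 28.
      At 28: no left child.
      Visit 28.
      At 28: go right to 13.
        At 13: no left child.
        Visit 13.
        At 13: go right to 5.
          At 5: no left child.
          Visit 5.
          At 5: go right to 31.
            At 31: no left child.
            Visit 31.
            At 31: go right to 7.
              7 is a leaf — visit 7.

20 24 22 28 13 5 31 7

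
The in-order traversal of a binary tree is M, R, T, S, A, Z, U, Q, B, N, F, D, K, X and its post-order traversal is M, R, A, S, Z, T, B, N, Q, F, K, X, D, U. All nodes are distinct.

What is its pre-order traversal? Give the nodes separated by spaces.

U T R M Z S A D F Q N B X K

The last element of post-order is the root; it splits in-order into left and right subtrees.
Root U: left subtree has 6 nodes {M, R, T, S, A, Z}, right has 7 {Q, B, N, F, D, K, X}.
  Root T: left subtree has 2 nodes {M, R}, right has 3 {S, A, Z}.
    Root R: left subtree has 1 node {M}, right has 0 { }.
    Root Z: left subtree has 2 nodes {S, A}, right has 0 { }.
      Root S: left subtree has 0 nodes { }, right has 1 {A}.
  Root D: left subtree has 4 nodes {Q, B, N, F}, right has 2 {K, X}.
    Root F: left subtree has 3 nodes {Q, B, N}, right has 0 { }.
      Root Q: left subtree has 0 nodes { }, right has 2 {B, N}.
        Root N: left subtree has 1 node {B}, right has 0 { }.
    Root X: left subtree has 1 node {K}, right has 0 { }.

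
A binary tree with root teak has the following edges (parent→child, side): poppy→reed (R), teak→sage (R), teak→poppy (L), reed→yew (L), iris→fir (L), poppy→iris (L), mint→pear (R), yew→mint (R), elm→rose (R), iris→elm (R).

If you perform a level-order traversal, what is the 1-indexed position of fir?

Level-order visits nodes level by level from the root, left to right within each level.
Level 0: teak
Level 1: poppy, sage
Level 2: iris, reed
Level 3: fir, elm, yew
Level 4: rose, mint
Level 5: pear
Full level-order sequence: teak, poppy, sage, iris, reed, fir, elm, yew, rose, mint, pear.

6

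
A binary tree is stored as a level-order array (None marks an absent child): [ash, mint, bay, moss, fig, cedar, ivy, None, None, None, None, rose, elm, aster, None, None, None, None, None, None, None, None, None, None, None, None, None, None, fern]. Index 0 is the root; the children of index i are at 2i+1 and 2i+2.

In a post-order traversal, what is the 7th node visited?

fern

Post-order visits the left subtree, then the right subtree, then the node.
At ash: go left to mint.
  At mint: go left to moss.
    moss is a leaf — visit moss.
  At mint: go right to fig.
    fig is a leaf — visit fig.
  Visit mint.
At ash: go right to bay.
  At bay: go left to cedar.
    At cedar: go left to rose.
      rose is a leaf — visit rose.
    At cedar: go right to elm.
      elm is a leaf — visit elm.
    Visit cedar.
  At bay: go right to ivy.
    At ivy: go left to aster.
      At aster: no left child.
      At aster: go right to fern.
        fern is a leaf — visit fern.
      Visit aster.
    At ivy: no right child.
    Visit ivy.
  Visit bay.
Visit ash.
Full post-order sequence: moss, fig, mint, rose, elm, cedar, fern, aster, ivy, bay, ash.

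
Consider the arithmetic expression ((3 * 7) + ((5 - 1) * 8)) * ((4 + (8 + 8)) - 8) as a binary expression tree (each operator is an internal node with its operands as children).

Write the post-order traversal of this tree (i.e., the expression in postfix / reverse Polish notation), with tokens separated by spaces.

Post-order on an expression tree gives postfix notation: for each operator, emit left operand, right operand, then the operator.

3 7 * 5 1 - 8 * + 4 8 8 + + 8 - *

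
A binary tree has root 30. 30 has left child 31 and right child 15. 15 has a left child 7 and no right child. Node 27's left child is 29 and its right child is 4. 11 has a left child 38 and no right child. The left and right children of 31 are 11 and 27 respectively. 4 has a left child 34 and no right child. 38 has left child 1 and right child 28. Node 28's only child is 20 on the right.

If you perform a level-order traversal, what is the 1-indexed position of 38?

Level-order visits nodes level by level from the root, left to right within each level.
Level 0: 30
Level 1: 31, 15
Level 2: 11, 27, 7
Level 3: 38, 29, 4
Level 4: 1, 28, 34
Level 5: 20
Full level-order sequence: 30, 31, 15, 11, 27, 7, 38, 29, 4, 1, 28, 34, 20.

7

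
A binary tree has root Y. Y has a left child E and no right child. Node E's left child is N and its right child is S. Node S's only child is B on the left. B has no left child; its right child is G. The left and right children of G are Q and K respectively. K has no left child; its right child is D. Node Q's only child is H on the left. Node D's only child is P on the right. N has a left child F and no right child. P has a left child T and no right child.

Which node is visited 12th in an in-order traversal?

In-order visits the left subtree, then the node, then the right subtree.
At Y: go left to E.
  At E: go left to N.
    At N: go left to F.
      F is a leaf — visit F.
    Visit N.
    At N: no right child.
  Visit E.
  At E: go right to S.
    At S: go left to B.
      At B: no left child.
      Visit B.
      At B: go right to G.
        At G: go left to Q.
          At Q: go left to H.
            H is a leaf — visit H.
          Visit Q.
          At Q: no right child.
        Visit G.
        At G: go right to K.
          At K: no left child.
          Visit K.
          At K: go right to D.
            At D: no left child.
            Visit D.
            At D: go right to P.
              At P: go left to T.
                T is a leaf — visit T.
              Visit P.
              At P: no right child.
    Visit S.
    At S: no right child.
Visit Y.
At Y: no right child.
Full in-order sequence: F, N, E, B, H, Q, G, K, D, T, P, S, Y.

S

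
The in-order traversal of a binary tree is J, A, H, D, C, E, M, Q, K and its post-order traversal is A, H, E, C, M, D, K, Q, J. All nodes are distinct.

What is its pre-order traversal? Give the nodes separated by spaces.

J Q D H A M C E K

The last element of post-order is the root; it splits in-order into left and right subtrees.
Root J: left subtree has 0 nodes { }, right has 8 {A, H, D, C, E, M, Q, K}.
  Root Q: left subtree has 6 nodes {A, H, D, C, E, M}, right has 1 {K}.
    Root D: left subtree has 2 nodes {A, H}, right has 3 {C, E, M}.
      Root H: left subtree has 1 node {A}, right has 0 { }.
      Root M: left subtree has 2 nodes {C, E}, right has 0 { }.
        Root C: left subtree has 0 nodes { }, right has 1 {E}.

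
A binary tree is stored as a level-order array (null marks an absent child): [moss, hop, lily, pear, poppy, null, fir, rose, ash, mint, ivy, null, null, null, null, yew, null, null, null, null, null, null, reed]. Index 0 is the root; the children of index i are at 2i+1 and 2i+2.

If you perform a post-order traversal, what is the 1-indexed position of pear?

4

Post-order visits the left subtree, then the right subtree, then the node.
At moss: go left to hop.
  At hop: go left to pear.
    At pear: go left to rose.
      At rose: go left to yew.
        yew is a leaf — visit yew.
      At rose: no right child.
      Visit rose.
    At pear: go right to ash.
      ash is a leaf — visit ash.
    Visit pear.
  At hop: go right to poppy.
    At poppy: go left to mint.
      mint is a leaf — visit mint.
    At poppy: go right to ivy.
      At ivy: no left child.
      At ivy: go right to reed.
        reed is a leaf — visit reed.
      Visit ivy.
    Visit poppy.
  Visit hop.
At moss: go right to lily.
  At lily: no left child.
  At lily: go right to fir.
    fir is a leaf — visit fir.
  Visit lily.
Visit moss.
Full post-order sequence: yew, rose, ash, pear, mint, reed, ivy, poppy, hop, fir, lily, moss.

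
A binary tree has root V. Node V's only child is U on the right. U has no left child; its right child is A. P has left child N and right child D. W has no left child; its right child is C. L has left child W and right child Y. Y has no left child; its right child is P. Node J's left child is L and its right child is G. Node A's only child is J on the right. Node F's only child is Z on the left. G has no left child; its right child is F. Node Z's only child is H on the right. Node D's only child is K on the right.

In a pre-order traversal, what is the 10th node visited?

N

Pre-order visits the node, then its left subtree, then its right subtree.
Visit V.
At V: no left child.
At V: go right to U.
  Visit U.
  At U: no left child.
  At U: go right to A.
    Visit A.
    At A: no left child.
    At A: go right to J.
      Visit J.
      At J: go left to L.
        Visit L.
        At L: go left to W.
          Visit W.
          At W: no left child.
          At W: go right to C.
            C is a leaf — visit C.
        At L: go right to Y.
          Visit Y.
          At Y: no left child.
          At Y: go right to P.
            Visit P.
            At P: go left to N.
              N is a leaf — visit N.
            At P: go right to D.
              Visit D.
              At D: no left child.
              At D: go right to K.
                K is a leaf — visit K.
      At J: go right to G.
        Visit G.
        At G: no left child.
        At G: go right to F.
          Visit F.
          At F: go left to Z.
            Visit Z.
            At Z: no left child.
            At Z: go right to H.
              H is a leaf — visit H.
          At F: no right child.
Full pre-order sequence: V, U, A, J, L, W, C, Y, P, N, D, K, G, F, Z, H.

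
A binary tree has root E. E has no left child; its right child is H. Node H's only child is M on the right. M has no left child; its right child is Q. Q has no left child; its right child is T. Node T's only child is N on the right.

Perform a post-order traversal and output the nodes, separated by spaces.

N T Q M H E

Post-order visits the left subtree, then the right subtree, then the node.
At E: no left child.
At E: go right to H.
  At H: no left child.
  At H: go right to M.
    At M: no left child.
    At M: go right to Q.
      At Q: no left child.
      At Q: go right to T.
        At T: no left child.
        At T: go right to N.
          N is a leaf — visit N.
        Visit T.
      Visit Q.
    Visit M.
  Visit H.
Visit E.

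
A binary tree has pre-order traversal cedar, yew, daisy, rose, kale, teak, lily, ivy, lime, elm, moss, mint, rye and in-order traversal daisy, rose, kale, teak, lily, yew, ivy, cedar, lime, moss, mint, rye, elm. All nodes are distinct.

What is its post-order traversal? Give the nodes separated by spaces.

lily teak kale rose daisy ivy yew rye mint moss elm lime cedar

The first element of pre-order is the root; it splits in-order into left and right subtrees.
Root cedar: left subtree has 7 nodes {daisy, rose, kale, teak, lily, yew, ivy}, right has 5 {lime, moss, mint, rye, elm}.
  Root yew: left subtree has 5 nodes {daisy, rose, kale, teak, lily}, right has 1 {ivy}.
    Root daisy: left subtree has 0 nodes { }, right has 4 {rose, kale, teak, lily}.
      Root rose: left subtree has 0 nodes { }, right has 3 {kale, teak, lily}.
        Root kale: left subtree has 0 nodes { }, right has 2 {teak, lily}.
          Root teak: left subtree has 0 nodes { }, right has 1 {lily}.
  Root lime: left subtree has 0 nodes { }, right has 4 {moss, mint, rye, elm}.
    Root elm: left subtree has 3 nodes {moss, mint, rye}, right has 0 { }.
      Root moss: left subtree has 0 nodes { }, right has 2 {mint, rye}.
        Root mint: left subtree has 0 nodes { }, right has 1 {rye}.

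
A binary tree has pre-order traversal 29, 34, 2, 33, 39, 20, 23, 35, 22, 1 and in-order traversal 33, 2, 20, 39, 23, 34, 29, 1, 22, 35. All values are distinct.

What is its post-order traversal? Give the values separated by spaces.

The first element of pre-order is the root; it splits in-order into left and right subtrees.
Root 29: left subtree has 6 nodes {33, 2, 20, 39, 23, 34}, right has 3 {1, 22, 35}.
  Root 34: left subtree has 5 nodes {33, 2, 20, 39, 23}, right has 0 { }.
    Root 2: left subtree has 1 node {33}, right has 3 {20, 39, 23}.
      Root 39: left subtree has 1 node {20}, right has 1 {23}.
  Root 35: left subtree has 2 nodes {1, 22}, right has 0 { }.
    Root 22: left subtree has 1 node {1}, right has 0 { }.

33 20 23 39 2 34 1 22 35 29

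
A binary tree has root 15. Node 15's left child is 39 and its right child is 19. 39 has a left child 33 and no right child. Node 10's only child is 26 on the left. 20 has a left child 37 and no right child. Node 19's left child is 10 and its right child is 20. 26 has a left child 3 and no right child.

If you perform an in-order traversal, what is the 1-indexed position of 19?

7

In-order visits the left subtree, then the node, then the right subtree.
At 15: go left to 39.
  At 39: go left to 33.
    33 is a leaf — visit 33.
  Visit 39.
  At 39: no right child.
Visit 15.
At 15: go right to 19.
  At 19: go left to 10.
    At 10: go left to 26.
      At 26: go left to 3.
        3 is a leaf — visit 3.
      Visit 26.
      At 26: no right child.
    Visit 10.
    At 10: no right child.
  Visit 19.
  At 19: go right to 20.
    At 20: go left to 37.
      37 is a leaf — visit 37.
    Visit 20.
    At 20: no right child.
Full in-order sequence: 33, 39, 15, 3, 26, 10, 19, 37, 20.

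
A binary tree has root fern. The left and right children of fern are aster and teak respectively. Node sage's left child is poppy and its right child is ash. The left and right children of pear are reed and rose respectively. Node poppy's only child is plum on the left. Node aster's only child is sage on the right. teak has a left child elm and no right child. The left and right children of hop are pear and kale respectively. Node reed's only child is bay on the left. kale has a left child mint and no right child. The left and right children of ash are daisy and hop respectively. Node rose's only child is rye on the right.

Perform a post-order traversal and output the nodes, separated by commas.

plum, poppy, daisy, bay, reed, rye, rose, pear, mint, kale, hop, ash, sage, aster, elm, teak, fern

Post-order visits the left subtree, then the right subtree, then the node.
At fern: go left to aster.
  At aster: no left child.
  At aster: go right to sage.
    At sage: go left to poppy.
      At poppy: go left to plum.
        plum is a leaf — visit plum.
      At poppy: no right child.
      Visit poppy.
    At sage: go right to ash.
      At ash: go left to daisy.
        daisy is a leaf — visit daisy.
      At ash: go right to hop.
        At hop: go left to pear.
          At pear: go left to reed.
            At reed: go left to bay.
              bay is a leaf — visit bay.
            At reed: no right child.
            Visit reed.
          At pear: go right to rose.
            At rose: no left child.
            At rose: go right to rye.
              rye is a leaf — visit rye.
            Visit rose.
          Visit pear.
        At hop: go right to kale.
          At kale: go left to mint.
            mint is a leaf — visit mint.
          At kale: no right child.
          Visit kale.
        Visit hop.
      Visit ash.
    Visit sage.
  Visit aster.
At fern: go right to teak.
  At teak: go left to elm.
    elm is a leaf — visit elm.
  At teak: no right child.
  Visit teak.
Visit fern.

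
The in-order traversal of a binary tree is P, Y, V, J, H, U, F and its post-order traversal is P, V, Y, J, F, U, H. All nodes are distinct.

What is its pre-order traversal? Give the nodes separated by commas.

H, J, Y, P, V, U, F

The last element of post-order is the root; it splits in-order into left and right subtrees.
Root H: left subtree has 4 nodes {P, Y, V, J}, right has 2 {U, F}.
  Root J: left subtree has 3 nodes {P, Y, V}, right has 0 { }.
    Root Y: left subtree has 1 node {P}, right has 1 {V}.
  Root U: left subtree has 0 nodes { }, right has 1 {F}.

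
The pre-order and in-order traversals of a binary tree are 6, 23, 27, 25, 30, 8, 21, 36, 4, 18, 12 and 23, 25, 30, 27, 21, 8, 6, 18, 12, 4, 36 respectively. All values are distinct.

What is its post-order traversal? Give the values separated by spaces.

30 25 21 8 27 23 12 18 4 36 6

The first element of pre-order is the root; it splits in-order into left and right subtrees.
Root 6: left subtree has 6 nodes {23, 25, 30, 27, 21, 8}, right has 4 {18, 12, 4, 36}.
  Root 23: left subtree has 0 nodes { }, right has 5 {25, 30, 27, 21, 8}.
    Root 27: left subtree has 2 nodes {25, 30}, right has 2 {21, 8}.
      Root 25: left subtree has 0 nodes { }, right has 1 {30}.
      Root 8: left subtree has 1 node {21}, right has 0 { }.
  Root 36: left subtree has 3 nodes {18, 12, 4}, right has 0 { }.
    Root 4: left subtree has 2 nodes {18, 12}, right has 0 { }.
      Root 18: left subtree has 0 nodes { }, right has 1 {12}.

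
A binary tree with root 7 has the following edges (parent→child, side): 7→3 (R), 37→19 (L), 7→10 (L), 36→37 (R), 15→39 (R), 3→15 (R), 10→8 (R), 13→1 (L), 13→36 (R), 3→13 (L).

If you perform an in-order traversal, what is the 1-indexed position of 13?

5

In-order visits the left subtree, then the node, then the right subtree.
At 7: go left to 10.
  At 10: no left child.
  Visit 10.
  At 10: go right to 8.
    8 is a leaf — visit 8.
Visit 7.
At 7: go right to 3.
  At 3: go left to 13.
    At 13: go left to 1.
      1 is a leaf — visit 1.
    Visit 13.
    At 13: go right to 36.
      At 36: no left child.
      Visit 36.
      At 36: go right to 37.
        At 37: go left to 19.
          19 is a leaf — visit 19.
        Visit 37.
        At 37: no right child.
  Visit 3.
  At 3: go right to 15.
    At 15: no left child.
    Visit 15.
    At 15: go right to 39.
      39 is a leaf — visit 39.
Full in-order sequence: 10, 8, 7, 1, 13, 36, 19, 37, 3, 15, 39.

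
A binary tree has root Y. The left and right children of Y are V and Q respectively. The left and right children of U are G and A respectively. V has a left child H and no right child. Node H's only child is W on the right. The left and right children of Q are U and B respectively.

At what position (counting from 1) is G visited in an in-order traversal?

In-order visits the left subtree, then the node, then the right subtree.
At Y: go left to V.
  At V: go left to H.
    At H: no left child.
    Visit H.
    At H: go right to W.
      W is a leaf — visit W.
  Visit V.
  At V: no right child.
Visit Y.
At Y: go right to Q.
  At Q: go left to U.
    At U: go left to G.
      G is a leaf — visit G.
    Visit U.
    At U: go right to A.
      A is a leaf — visit A.
  Visit Q.
  At Q: go right to B.
    B is a leaf — visit B.
Full in-order sequence: H, W, V, Y, G, U, A, Q, B.

5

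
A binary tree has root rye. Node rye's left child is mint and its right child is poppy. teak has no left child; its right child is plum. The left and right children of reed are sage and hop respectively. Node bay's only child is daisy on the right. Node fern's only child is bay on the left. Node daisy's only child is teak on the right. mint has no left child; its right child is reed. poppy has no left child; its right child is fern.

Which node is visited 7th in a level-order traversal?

hop

Level-order visits nodes level by level from the root, left to right within each level.
Level 0: rye
Level 1: mint, poppy
Level 2: reed, fern
Level 3: sage, hop, bay
Level 4: daisy
Level 5: teak
Level 6: plum
Full level-order sequence: rye, mint, poppy, reed, fern, sage, hop, bay, daisy, teak, plum.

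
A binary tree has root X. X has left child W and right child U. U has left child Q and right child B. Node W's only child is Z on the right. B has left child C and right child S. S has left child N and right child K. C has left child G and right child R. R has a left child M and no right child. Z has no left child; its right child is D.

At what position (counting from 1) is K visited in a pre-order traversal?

Pre-order visits the node, then its left subtree, then its right subtree.
Visit X.
At X: go left to W.
  Visit W.
  At W: no left child.
  At W: go right to Z.
    Visit Z.
    At Z: no left child.
    At Z: go right to D.
      D is a leaf — visit D.
At X: go right to U.
  Visit U.
  At U: go left to Q.
    Q is a leaf — visit Q.
  At U: go right to B.
    Visit B.
    At B: go left to C.
      Visit C.
      At C: go left to G.
        G is a leaf — visit G.
      At C: go right to R.
        Visit R.
        At R: go left to M.
          M is a leaf — visit M.
        At R: no right child.
    At B: go right to S.
      Visit S.
      At S: go left to N.
        N is a leaf — visit N.
      At S: go right to K.
        K is a leaf — visit K.
Full pre-order sequence: X, W, Z, D, U, Q, B, C, G, R, M, S, N, K.

14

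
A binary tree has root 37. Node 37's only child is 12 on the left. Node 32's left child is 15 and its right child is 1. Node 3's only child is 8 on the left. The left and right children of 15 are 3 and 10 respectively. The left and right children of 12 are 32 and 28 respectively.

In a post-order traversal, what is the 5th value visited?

1

Post-order visits the left subtree, then the right subtree, then the node.
At 37: go left to 12.
  At 12: go left to 32.
    At 32: go left to 15.
      At 15: go left to 3.
        At 3: go left to 8.
          8 is a leaf — visit 8.
        At 3: no right child.
        Visit 3.
      At 15: go right to 10.
        10 is a leaf — visit 10.
      Visit 15.
    At 32: go right to 1.
      1 is a leaf — visit 1.
    Visit 32.
  At 12: go right to 28.
    28 is a leaf — visit 28.
  Visit 12.
At 37: no right child.
Visit 37.
Full post-order sequence: 8, 3, 10, 15, 1, 32, 28, 12, 37.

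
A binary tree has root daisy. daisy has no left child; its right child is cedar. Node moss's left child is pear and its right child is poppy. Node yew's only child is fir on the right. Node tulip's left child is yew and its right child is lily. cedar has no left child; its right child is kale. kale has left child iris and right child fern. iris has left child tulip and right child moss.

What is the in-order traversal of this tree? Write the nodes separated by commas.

daisy, cedar, yew, fir, tulip, lily, iris, pear, moss, poppy, kale, fern

In-order visits the left subtree, then the node, then the right subtree.
At daisy: no left child.
Visit daisy.
At daisy: go right to cedar.
  At cedar: no left child.
  Visit cedar.
  At cedar: go right to kale.
    At kale: go left to iris.
      At iris: go left to tulip.
        At tulip: go left to yew.
          At yew: no left child.
          Visit yew.
          At yew: go right to fir.
            fir is a leaf — visit fir.
        Visit tulip.
        At tulip: go right to lily.
          lily is a leaf — visit lily.
      Visit iris.
      At iris: go right to moss.
        At moss: go left to pear.
          pear is a leaf — visit pear.
        Visit moss.
        At moss: go right to poppy.
          poppy is a leaf — visit poppy.
    Visit kale.
    At kale: go right to fern.
      fern is a leaf — visit fern.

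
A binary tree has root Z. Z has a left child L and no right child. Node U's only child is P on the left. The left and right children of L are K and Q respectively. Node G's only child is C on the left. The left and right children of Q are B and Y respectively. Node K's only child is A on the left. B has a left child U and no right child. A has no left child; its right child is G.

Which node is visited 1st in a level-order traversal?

Level-order visits nodes level by level from the root, left to right within each level.
Level 0: Z
Level 1: L
Level 2: K, Q
Level 3: A, B, Y
Level 4: G, U
Level 5: C, P
Full level-order sequence: Z, L, K, Q, A, B, Y, G, U, C, P.

Z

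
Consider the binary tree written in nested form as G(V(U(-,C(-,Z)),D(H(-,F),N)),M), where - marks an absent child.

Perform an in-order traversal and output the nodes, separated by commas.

U, C, Z, V, H, F, D, N, G, M

In-order visits the left subtree, then the node, then the right subtree.
At G: go left to V.
  At V: go left to U.
    At U: no left child.
    Visit U.
    At U: go right to C.
      At C: no left child.
      Visit C.
      At C: go right to Z.
        Z is a leaf — visit Z.
  Visit V.
  At V: go right to D.
    At D: go left to H.
      At H: no left child.
      Visit H.
      At H: go right to F.
        F is a leaf — visit F.
    Visit D.
    At D: go right to N.
      N is a leaf — visit N.
Visit G.
At G: go right to M.
  M is a leaf — visit M.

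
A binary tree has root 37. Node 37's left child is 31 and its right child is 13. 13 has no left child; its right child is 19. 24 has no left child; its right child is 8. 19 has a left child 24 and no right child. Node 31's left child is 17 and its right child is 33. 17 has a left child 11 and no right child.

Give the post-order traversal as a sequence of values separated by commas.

Post-order visits the left subtree, then the right subtree, then the node.
At 37: go left to 31.
  At 31: go left to 17.
    At 17: go left to 11.
      11 is a leaf — visit 11.
    At 17: no right child.
    Visit 17.
  At 31: go right to 33.
    33 is a leaf — visit 33.
  Visit 31.
At 37: go right to 13.
  At 13: no left child.
  At 13: go right to 19.
    At 19: go left to 24.
      At 24: no left child.
      At 24: go right to 8.
        8 is a leaf — visit 8.
      Visit 24.
    At 19: no right child.
    Visit 19.
  Visit 13.
Visit 37.

11, 17, 33, 31, 8, 24, 19, 13, 37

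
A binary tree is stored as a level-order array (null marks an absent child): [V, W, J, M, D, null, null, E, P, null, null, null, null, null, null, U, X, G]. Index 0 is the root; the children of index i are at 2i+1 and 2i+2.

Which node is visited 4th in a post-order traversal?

Post-order visits the left subtree, then the right subtree, then the node.
At V: go left to W.
  At W: go left to M.
    At M: go left to E.
      At E: go left to U.
        U is a leaf — visit U.
      At E: go right to X.
        X is a leaf — visit X.
      Visit E.
    At M: go right to P.
      At P: go left to G.
        G is a leaf — visit G.
      At P: no right child.
      Visit P.
    Visit M.
  At W: go right to D.
    D is a leaf — visit D.
  Visit W.
At V: go right to J.
  J is a leaf — visit J.
Visit V.
Full post-order sequence: U, X, E, G, P, M, D, W, J, V.

G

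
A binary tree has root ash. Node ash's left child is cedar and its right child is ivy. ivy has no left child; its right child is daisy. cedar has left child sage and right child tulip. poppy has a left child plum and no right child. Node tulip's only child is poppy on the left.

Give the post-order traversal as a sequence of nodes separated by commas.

sage, plum, poppy, tulip, cedar, daisy, ivy, ash

Post-order visits the left subtree, then the right subtree, then the node.
At ash: go left to cedar.
  At cedar: go left to sage.
    sage is a leaf — visit sage.
  At cedar: go right to tulip.
    At tulip: go left to poppy.
      At poppy: go left to plum.
        plum is a leaf — visit plum.
      At poppy: no right child.
      Visit poppy.
    At tulip: no right child.
    Visit tulip.
  Visit cedar.
At ash: go right to ivy.
  At ivy: no left child.
  At ivy: go right to daisy.
    daisy is a leaf — visit daisy.
  Visit ivy.
Visit ash.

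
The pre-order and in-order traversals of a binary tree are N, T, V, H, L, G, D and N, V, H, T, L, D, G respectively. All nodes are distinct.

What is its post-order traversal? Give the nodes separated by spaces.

H V D G L T N

The first element of pre-order is the root; it splits in-order into left and right subtrees.
Root N: left subtree has 0 nodes { }, right has 6 {V, H, T, L, D, G}.
  Root T: left subtree has 2 nodes {V, H}, right has 3 {L, D, G}.
    Root V: left subtree has 0 nodes { }, right has 1 {H}.
    Root L: left subtree has 0 nodes { }, right has 2 {D, G}.
      Root G: left subtree has 1 node {D}, right has 0 { }.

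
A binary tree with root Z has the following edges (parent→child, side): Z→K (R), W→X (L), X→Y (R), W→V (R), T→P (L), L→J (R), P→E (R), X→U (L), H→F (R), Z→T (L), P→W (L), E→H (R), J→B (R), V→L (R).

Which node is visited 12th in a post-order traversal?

P

Post-order visits the left subtree, then the right subtree, then the node.
At Z: go left to T.
  At T: go left to P.
    At P: go left to W.
      At W: go left to X.
        At X: go left to U.
          U is a leaf — visit U.
        At X: go right to Y.
          Y is a leaf — visit Y.
        Visit X.
      At W: go right to V.
        At V: no left child.
        At V: go right to L.
          At L: no left child.
          At L: go right to J.
            At J: no left child.
            At J: go right to B.
              B is a leaf — visit B.
            Visit J.
          Visit L.
        Visit V.
      Visit W.
    At P: go right to E.
      At E: no left child.
      At E: go right to H.
        At H: no left child.
        At H: go right to F.
          F is a leaf — visit F.
        Visit H.
      Visit E.
    Visit P.
  At T: no right child.
  Visit T.
At Z: go right to K.
  K is a leaf — visit K.
Visit Z.
Full post-order sequence: U, Y, X, B, J, L, V, W, F, H, E, P, T, K, Z.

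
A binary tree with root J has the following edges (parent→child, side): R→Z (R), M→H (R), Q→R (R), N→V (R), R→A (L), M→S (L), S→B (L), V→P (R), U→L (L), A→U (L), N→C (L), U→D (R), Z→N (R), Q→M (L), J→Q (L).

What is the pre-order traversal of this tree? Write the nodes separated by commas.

J, Q, M, S, B, H, R, A, U, L, D, Z, N, C, V, P

Pre-order visits the node, then its left subtree, then its right subtree.
Visit J.
At J: go left to Q.
  Visit Q.
  At Q: go left to M.
    Visit M.
    At M: go left to S.
      Visit S.
      At S: go left to B.
        B is a leaf — visit B.
      At S: no right child.
    At M: go right to H.
      H is a leaf — visit H.
  At Q: go right to R.
    Visit R.
    At R: go left to A.
      Visit A.
      At A: go left to U.
        Visit U.
        At U: go left to L.
          L is a leaf — visit L.
        At U: go right to D.
          D is a leaf — visit D.
      At A: no right child.
    At R: go right to Z.
      Visit Z.
      At Z: no left child.
      At Z: go right to N.
        Visit N.
        At N: go left to C.
          C is a leaf — visit C.
        At N: go right to V.
          Visit V.
          At V: no left child.
          At V: go right to P.
            P is a leaf — visit P.
At J: no right child.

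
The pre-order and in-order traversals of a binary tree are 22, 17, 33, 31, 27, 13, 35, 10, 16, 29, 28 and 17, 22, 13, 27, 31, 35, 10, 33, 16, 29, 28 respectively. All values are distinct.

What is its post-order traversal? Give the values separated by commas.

The first element of pre-order is the root; it splits in-order into left and right subtrees.
Root 22: left subtree has 1 node {17}, right has 9 {13, 27, 31, 35, 10, 33, 16, 29, 28}.
  Root 33: left subtree has 5 nodes {13, 27, 31, 35, 10}, right has 3 {16, 29, 28}.
    Root 31: left subtree has 2 nodes {13, 27}, right has 2 {35, 10}.
      Root 27: left subtree has 1 node {13}, right has 0 { }.
      Root 35: left subtree has 0 nodes { }, right has 1 {10}.
    Root 16: left subtree has 0 nodes { }, right has 2 {29, 28}.
      Root 29: left subtree has 0 nodes { }, right has 1 {28}.

17, 13, 27, 10, 35, 31, 28, 29, 16, 33, 22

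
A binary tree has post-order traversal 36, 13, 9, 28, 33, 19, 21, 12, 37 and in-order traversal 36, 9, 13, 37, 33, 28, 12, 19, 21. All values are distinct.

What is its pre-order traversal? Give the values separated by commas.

The last element of post-order is the root; it splits in-order into left and right subtrees.
Root 37: left subtree has 3 nodes {36, 9, 13}, right has 5 {33, 28, 12, 19, 21}.
  Root 9: left subtree has 1 node {36}, right has 1 {13}.
  Root 12: left subtree has 2 nodes {33, 28}, right has 2 {19, 21}.
    Root 33: left subtree has 0 nodes { }, right has 1 {28}.
    Root 21: left subtree has 1 node {19}, right has 0 { }.

37, 9, 36, 13, 12, 33, 28, 21, 19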